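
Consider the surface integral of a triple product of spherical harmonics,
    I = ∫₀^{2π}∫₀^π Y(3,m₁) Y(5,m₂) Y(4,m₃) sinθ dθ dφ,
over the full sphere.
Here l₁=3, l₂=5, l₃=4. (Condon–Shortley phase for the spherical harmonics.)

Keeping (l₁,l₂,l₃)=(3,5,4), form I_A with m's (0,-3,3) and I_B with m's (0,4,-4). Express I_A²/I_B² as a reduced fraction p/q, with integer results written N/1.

Same 3,5,4: normalisation and zero-m 3j drop out of the ratio.
A: Δ: 4! 2! 6! / 13! → 1/180180; sum: t=1:−1/1440 t=2:+1/2880 = -1/2880; 3j²(3 5 4; 0 -3 3) = Δ·Π!·Σ² = 7/715  (sign +1)
B: Δ: 4! 2! 6! / 13! → 1/180180; sum: t=3:−1/8640 = -1/8640; 3j²(3 5 4; 0 4 -4) = Δ·Π!·Σ² = 28/715  (sign -1)
I_A²/I_B² = (7/715)/(28/715) = 1/4

1/4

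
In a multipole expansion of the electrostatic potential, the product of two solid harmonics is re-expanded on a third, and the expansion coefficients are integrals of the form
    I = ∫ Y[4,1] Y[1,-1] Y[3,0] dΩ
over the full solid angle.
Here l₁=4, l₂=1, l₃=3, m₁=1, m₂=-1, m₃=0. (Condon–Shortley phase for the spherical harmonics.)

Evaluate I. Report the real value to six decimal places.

-0.194664

Rules hold: Σm=0, L=8 even, 3≤3≤5.
N = 9·3·7 = 189
Δ = 2!·6!·0!/9! = 1/252
Racah Σ t=1..1: t=1:−1/36 = -1/36
⇒ 3j(4 1 3; 0 0 0)² = 4/63, sgn +1
Racah Σ t=0..0: t=0:+1/72 = 1/72
⇒ 3j(4 1 3; 1 -1 0)² = 5/126, sgn -1
4πI² = N·(3j₀)²·(3jₘ)² = 10/21
I = -1·√(0.47619/4π) = -0.19466390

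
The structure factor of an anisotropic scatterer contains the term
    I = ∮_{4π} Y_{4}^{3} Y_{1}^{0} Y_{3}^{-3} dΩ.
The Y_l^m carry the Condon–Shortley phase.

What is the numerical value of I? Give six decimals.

-0.162868

m-sum 0 ✓  L=8 even ✓  3≤3≤5 ✓
Π(2lᵢ+1) = 9×3×7 = 189
triangle coeff Δ(4,1,3) = 1/252
Σ_t [1,1]: t=1:−1/36 = -1/36
(3j)²=4/63 [(4 1 3; 0 0 0)], sign=+1
Σ_t [1,1]: t=1:−1/720 = -1/720
(3j)²=1/36 [(4 1 3; 3 0 -3)], sign=-1
⇒ 4πI² = 1/3
I = (-1)√(1/3/(4π)) = -0.16286750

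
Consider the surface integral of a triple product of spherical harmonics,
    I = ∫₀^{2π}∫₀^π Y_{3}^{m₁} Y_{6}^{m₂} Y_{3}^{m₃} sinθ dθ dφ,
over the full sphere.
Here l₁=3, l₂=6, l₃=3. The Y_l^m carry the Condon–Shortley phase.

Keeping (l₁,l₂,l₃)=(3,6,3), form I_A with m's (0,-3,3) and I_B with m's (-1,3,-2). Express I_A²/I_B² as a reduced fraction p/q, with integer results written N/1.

2/9

l's match ⇒ only the (l;m) 3-j factors differ between A and B.
A: triangle coeff Δ(3,6,3) = 1/12012; Σ_t [3,3]: t=3:−1/25920 = -1/25920; (3j)²=1/143 [(3 6 3; 0 -3 3)], sign=-1
B: triangle coeff Δ(3,6,3) = 1/12012; Σ_t [4,4]: t=4:+1/5760 = 1/5760; (3j)²=9/286 [(3 6 3; -1 3 -2)], sign=-1
I_A²/I_B² = (1/143)/(9/286) = 2/9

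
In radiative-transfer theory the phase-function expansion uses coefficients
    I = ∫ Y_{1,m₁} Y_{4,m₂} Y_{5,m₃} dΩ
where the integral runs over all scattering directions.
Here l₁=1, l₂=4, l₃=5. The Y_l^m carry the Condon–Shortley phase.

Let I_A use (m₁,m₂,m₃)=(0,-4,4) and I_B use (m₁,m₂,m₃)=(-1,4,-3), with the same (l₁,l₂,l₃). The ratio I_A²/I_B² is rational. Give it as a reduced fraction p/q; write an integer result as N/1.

9/1

Shared (l₁,l₂,l₃)=(1,4,5): N and (l;000)² cancel in I_A²/I_B².
A: Δ = 0!·2!·8!/11! = 1/495; Racah Σ t=0..0: t=0:+1/40320 = 1/40320; ⇒ 3j(1 4 5; 0 -4 4)² = 1/55, sgn -1
B: Δ = 0!·2!·8!/11! = 1/495; Racah Σ t=0..0: t=0:+1/80640 = 1/80640; ⇒ 3j(1 4 5; -1 4 -3)² = 1/495, sgn +1
I_A²/I_B² = (1/55)/(1/495) = 9/1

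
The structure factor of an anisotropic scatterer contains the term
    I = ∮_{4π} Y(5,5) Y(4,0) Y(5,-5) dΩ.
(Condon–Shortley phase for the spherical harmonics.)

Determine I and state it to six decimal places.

-0.130198

m-sum 0 ✓  L=14 even ✓  1≤5≤9 ✓
Π(2lᵢ+1) = 11×9×11 = 1089
triangle coeff Δ(5,4,5) = 1/3153150
Σ_t [0,4]: t=0:+1/69120 t=1:−1/1728 t=2:+1/576 t=3:−1/1728 t=4:+1/69120 = 7/11520
(3j)²=2/143 [(5 4 5; 0 0 0)], sign=-1
Σ_t [0,0]: t=0:+1/414720 = 1/414720
(3j)²=2/143 [(5 4 5; 5 0 -5)], sign=+1
⇒ 4πI² = 36/169
I = (-1)√(36/169/(4π)) = -0.13019760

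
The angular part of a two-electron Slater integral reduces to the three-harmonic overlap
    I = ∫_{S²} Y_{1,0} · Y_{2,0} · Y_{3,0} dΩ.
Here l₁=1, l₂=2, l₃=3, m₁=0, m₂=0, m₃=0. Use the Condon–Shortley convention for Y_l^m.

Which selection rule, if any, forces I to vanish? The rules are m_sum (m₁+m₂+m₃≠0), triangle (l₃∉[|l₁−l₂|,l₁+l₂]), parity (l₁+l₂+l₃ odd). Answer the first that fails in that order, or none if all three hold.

none

Σmᵢ = 0  ✓
l₃∈[|l₁−l₂|,l₁+l₂]=[1,3], have l₃=3  ✓
Σlᵢ = 6 ⇒ even  ✓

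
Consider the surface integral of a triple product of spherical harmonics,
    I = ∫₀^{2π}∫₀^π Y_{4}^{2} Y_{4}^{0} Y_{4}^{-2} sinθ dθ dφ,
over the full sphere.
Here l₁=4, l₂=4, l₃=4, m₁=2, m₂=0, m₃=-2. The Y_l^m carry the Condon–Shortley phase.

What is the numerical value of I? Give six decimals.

Rules hold: Σm=0, L=12 even, 0≤4≤8.
N = 9·9·9 = 729
Δ = 4!·4!·4!/13! = 1/450450
Racah Σ t=0..4: t=0:+1/13824 t=1:−1/216 t=2:+1/64 t=3:−1/216 t=4:+1/13824 = 5/768
⇒ 3j(4 4 4; 0 0 0)² = 18/1001, sgn +1
Racah Σ t=0..2: t=0:+1/2304 t=1:−1/216 t=2:+1/384 = -11/6912
⇒ 3j(4 4 4; 2 0 -2)² = 11/1638, sgn -1
4πI² = N·(3j₀)²·(3jₘ)² = 729/8281
I = -1·√(0.0880328/4π) = -0.08369845

-0.083698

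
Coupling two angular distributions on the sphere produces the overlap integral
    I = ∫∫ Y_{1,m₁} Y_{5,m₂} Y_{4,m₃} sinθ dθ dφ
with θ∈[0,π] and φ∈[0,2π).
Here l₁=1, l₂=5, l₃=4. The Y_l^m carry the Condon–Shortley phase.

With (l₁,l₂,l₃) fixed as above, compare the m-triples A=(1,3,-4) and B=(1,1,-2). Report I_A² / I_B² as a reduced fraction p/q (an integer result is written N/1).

Same 1,5,4: normalisation and zero-m 3j drop out of the ratio.
A: Δ: 2! 0! 8! / 11! → 1/495; sum: t=0:+1/80640 = 1/80640; 3j²(1 5 4; 1 3 -4) = Δ·Π!·Σ² = 1/495  (sign +1)
B: Δ: 2! 0! 8! / 11! → 1/495; sum: t=0:+1/2880 = 1/2880; 3j²(1 5 4; 1 1 -2) = Δ·Π!·Σ² = 2/165  (sign +1)
I_A²/I_B² = (1/495)/(2/165) = 1/6

1/6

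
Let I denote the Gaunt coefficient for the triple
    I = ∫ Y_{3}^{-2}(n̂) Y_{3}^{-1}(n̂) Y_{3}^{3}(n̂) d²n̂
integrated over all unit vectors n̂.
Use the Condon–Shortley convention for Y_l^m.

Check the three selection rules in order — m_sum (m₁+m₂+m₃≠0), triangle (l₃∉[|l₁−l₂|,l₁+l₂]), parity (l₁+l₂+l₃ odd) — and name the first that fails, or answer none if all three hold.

parity

m₁+m₂+m₃ = -2 − 1 + 3 = 0  ✓
triangle: |3−3|=0 ≤ l₃=3 ≤ 3+3=6  ✓
parity: l₁+l₂+l₃ = 9 is odd  ✗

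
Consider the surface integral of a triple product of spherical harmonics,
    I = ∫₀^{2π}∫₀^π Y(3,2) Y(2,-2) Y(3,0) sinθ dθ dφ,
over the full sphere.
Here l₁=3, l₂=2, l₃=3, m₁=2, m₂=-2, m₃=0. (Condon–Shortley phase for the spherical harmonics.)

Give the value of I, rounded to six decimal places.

-0.188063

m-sum 0 ✓  L=8 even ✓  1≤3≤5 ✓
Π(2lᵢ+1) = 7×5×7 = 245
triangle coeff Δ(3,2,3) = 1/3780
Σ_t [0,2]: t=0:+1/24 t=1:−1/4 t=2:+1/24 = -1/6
(3j)²=4/105 [(3 2 3; 0 0 0)], sign=+1
Σ_t [0,0]: t=0:+1/24 = 1/24
(3j)²=1/21 [(3 2 3; 2 -2 0)], sign=-1
⇒ 4πI² = 4/9
I = (-1)√(4/9/(4π)) = -0.18806319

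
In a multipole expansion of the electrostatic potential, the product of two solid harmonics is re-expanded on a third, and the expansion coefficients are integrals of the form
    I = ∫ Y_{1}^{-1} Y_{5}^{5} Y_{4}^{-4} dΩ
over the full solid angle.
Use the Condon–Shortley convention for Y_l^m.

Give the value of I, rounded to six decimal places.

Rules hold: Σm=0, L=10 even, 4≤4≤6.
N = 3·11·9 = 297
Δ = 2!·0!·8!/11! = 1/495
Racah Σ t=1..1: t=1:−1/576 = -1/576
⇒ 3j(1 5 4; 0 0 0)² = 5/99, sgn -1
Racah Σ t=2..2: t=2:+1/80640 = 1/80640
⇒ 3j(1 5 4; -1 5 -4)² = 1/11, sgn +1
4πI² = N·(3j₀)²·(3jₘ)² = 15/11
I = -1·√(1.36364/4π) = -0.32941575

-0.329416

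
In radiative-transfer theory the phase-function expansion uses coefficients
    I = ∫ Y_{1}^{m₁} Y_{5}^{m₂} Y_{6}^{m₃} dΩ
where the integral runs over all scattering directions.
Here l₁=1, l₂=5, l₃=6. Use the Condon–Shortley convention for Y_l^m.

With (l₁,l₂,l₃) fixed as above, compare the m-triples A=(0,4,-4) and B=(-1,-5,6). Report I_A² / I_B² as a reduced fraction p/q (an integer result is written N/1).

10/33

Same 1,5,6: normalisation and zero-m 3j drop out of the ratio.
A: Δ: 0! 2! 10! / 13! → 1/858; sum: t=0:+1/362880 = 1/362880; 3j²(1 5 6; 0 4 -4) = Δ·Π!·Σ² = 10/429  (sign +1)
B: Δ: 0! 2! 10! / 13! → 1/858; sum: t=0:+1/7257600 = 1/7257600; 3j²(1 5 6; -1 -5 6) = Δ·Π!·Σ² = 1/13  (sign +1)
I_A²/I_B² = (10/429)/(1/13) = 10/33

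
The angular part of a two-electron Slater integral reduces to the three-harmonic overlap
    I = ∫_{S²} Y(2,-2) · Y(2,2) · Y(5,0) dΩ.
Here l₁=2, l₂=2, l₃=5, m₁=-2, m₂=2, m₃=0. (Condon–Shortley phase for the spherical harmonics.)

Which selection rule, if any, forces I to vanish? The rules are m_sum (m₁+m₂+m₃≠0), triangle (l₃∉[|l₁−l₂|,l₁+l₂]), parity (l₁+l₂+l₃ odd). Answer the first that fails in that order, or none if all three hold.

m₁+m₂+m₃ = -2 + 2 + 0 = 0  ✓
triangle: |2−2|=0 ≤ l₃=5 ≤ 2+2=4  ✗
parity: l₁+l₂+l₃ = 9 is odd

triangle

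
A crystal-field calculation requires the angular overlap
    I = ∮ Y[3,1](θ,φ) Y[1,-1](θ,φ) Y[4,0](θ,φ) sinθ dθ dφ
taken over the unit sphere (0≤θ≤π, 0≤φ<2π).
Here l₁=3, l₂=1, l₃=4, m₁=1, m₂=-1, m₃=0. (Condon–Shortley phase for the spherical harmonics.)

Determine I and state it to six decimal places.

m-sum 0 ✓  L=8 even ✓  2≤4≤4 ✓
Π(2lᵢ+1) = 7×3×9 = 189
triangle coeff Δ(3,1,4) = 1/252
Σ_t [0,0]: t=0:+1/36 = 1/36
(3j)²=4/63 [(3 1 4; 0 0 0)], sign=+1
Σ_t [0,0]: t=0:+1/96 = 1/96
(3j)²=1/42 [(3 1 4; 1 -1 0)], sign=+1
⇒ 4πI² = 2/7
I = (+1)√(2/7/(4π)) = 0.15078601

0.150786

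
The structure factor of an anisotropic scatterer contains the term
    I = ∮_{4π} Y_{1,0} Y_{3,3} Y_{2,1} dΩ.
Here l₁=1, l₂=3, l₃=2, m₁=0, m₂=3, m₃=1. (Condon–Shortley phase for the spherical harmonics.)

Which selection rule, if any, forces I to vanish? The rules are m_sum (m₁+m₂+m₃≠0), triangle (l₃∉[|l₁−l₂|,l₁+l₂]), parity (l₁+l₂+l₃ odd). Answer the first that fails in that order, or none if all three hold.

m_sum

Σmᵢ = 4  ✗
l₃∈[|l₁−l₂|,l₁+l₂]=[2,4], have l₃=2
Σlᵢ = 6 ⇒ even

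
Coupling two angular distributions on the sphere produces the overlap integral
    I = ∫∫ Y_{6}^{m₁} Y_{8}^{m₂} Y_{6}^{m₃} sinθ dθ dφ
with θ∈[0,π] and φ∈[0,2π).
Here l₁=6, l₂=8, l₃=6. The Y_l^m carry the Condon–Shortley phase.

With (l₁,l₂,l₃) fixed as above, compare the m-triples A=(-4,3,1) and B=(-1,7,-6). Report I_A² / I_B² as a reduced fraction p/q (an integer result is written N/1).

14/143

Same 6,8,6: normalisation and zero-m 3j drop out of the ratio.
A: Δ: 8! 4! 8! / 21! → 1/1309458150; sum: t=6:+1/24883200 t=7:−1/17418240 t=8:+1/116121600 = -1/116121600; 3j²(6 8 6; -4 3 1) = Δ·Π!·Σ² = 5/4199  (sign +1)
B: Δ: 8! 4! 8! / 21! → 1/1309458150; sum: t=7:−1/4877107200 = -1/4877107200; 3j²(6 8 6; -1 7 -6) = Δ·Π!·Σ² = 55/4522  (sign -1)
I_A²/I_B² = (5/4199)/(55/4522) = 14/143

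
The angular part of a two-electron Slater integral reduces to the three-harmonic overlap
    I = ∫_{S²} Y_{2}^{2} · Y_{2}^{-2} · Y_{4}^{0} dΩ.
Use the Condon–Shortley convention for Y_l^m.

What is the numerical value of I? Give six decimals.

0.040299

Checks pass: Σm=0; 8 even; l₃=4∈[0,4].
(2·2+1)(2·2+1)(2·4+1) = 225
Δ: 0! 4! 4! / 9! → 1/630
sum: t=0:+1/16 = 1/16
3j²(2 2 4; 0 0 0) = Δ·Π!·Σ² = 2/35  (sign +1)
sum: t=0:+1/576 = 1/576
3j²(2 2 4; 2 -2 0) = Δ·Π!·Σ² = 1/630  (sign +1)
combine: 4πI² = 225·2/35·1/630 = 1/49
take √, sign +1: I = 0.04029926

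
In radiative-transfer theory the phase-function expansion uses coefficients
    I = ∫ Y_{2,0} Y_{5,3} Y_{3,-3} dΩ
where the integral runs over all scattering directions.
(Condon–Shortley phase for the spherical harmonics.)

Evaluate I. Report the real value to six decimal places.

-0.126792

m-sum 0 ✓  L=10 even ✓  3≤3≤7 ✓
Π(2lᵢ+1) = 5×11×7 = 385
triangle coeff Δ(2,5,3) = 1/2310
Σ_t [2,2]: t=2:+1/144 = 1/144
(3j)²=10/231 [(2 5 3; 0 0 0)], sign=-1
Σ_t [2,2]: t=2:+1/2880 = 1/2880
(3j)²=2/165 [(2 5 3; 0 3 -3)], sign=+1
⇒ 4πI² = 20/99
I = (-1)√(20/99/(4π)) = -0.12679218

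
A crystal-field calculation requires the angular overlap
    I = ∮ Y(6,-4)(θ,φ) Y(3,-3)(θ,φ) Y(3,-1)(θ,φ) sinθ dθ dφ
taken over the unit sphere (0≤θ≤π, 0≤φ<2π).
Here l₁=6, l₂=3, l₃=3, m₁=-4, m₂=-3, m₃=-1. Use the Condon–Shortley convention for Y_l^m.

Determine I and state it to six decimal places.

-4 − 3 − 1 = -8 ≠ 0: azimuthal integral kills it; I = 0

0.000000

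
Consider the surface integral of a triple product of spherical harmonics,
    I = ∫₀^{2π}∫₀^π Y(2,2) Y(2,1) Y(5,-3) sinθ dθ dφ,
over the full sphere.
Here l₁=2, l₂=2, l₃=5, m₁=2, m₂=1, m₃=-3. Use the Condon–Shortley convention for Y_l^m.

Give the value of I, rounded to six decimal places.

0.000000

triangle: need 0≤l₃≤4, have 5; I=0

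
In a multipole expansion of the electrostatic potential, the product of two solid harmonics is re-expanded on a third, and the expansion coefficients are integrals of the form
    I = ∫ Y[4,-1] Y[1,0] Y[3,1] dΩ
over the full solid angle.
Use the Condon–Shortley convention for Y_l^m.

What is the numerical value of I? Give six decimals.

-0.238414

m-sum 0 ✓  L=8 even ✓  3≤3≤5 ✓
Π(2lᵢ+1) = 9×3×7 = 189
triangle coeff Δ(4,1,3) = 1/252
Σ_t [1,1]: t=1:−1/36 = -1/36
(3j)²=4/63 [(4 1 3; 0 0 0)], sign=+1
Σ_t [1,1]: t=1:−1/48 = -1/48
(3j)²=5/84 [(4 1 3; -1 0 1)], sign=-1
⇒ 4πI² = 5/7
I = (-1)√(5/7/(4π)) = -0.23841361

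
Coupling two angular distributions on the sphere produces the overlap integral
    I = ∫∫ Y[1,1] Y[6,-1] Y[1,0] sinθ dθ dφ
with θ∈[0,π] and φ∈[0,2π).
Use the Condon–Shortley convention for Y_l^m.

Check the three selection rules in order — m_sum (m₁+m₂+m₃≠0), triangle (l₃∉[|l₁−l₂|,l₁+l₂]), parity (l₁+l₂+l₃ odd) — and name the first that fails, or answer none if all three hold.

triangle

Σmᵢ = 0  ✓
l₃∈[|l₁−l₂|,l₁+l₂]=[5,7], have l₃=1  ✗
Σlᵢ = 8 ⇒ even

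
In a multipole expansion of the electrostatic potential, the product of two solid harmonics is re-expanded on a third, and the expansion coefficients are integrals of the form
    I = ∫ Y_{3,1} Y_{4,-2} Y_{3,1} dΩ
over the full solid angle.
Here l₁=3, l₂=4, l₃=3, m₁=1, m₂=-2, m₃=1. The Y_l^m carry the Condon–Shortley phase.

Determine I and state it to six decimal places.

0.162193

m-sum 0 ✓  L=10 even ✓  1≤3≤7 ✓
Π(2lᵢ+1) = 7×9×7 = 441
triangle coeff Δ(3,4,3) = 1/34650
Σ_t [1,3]: t=1:−1/72 t=2:+1/16 t=3:−1/72 = 5/144
(3j)²=2/77 [(3 4 3; 0 0 0)], sign=-1
Σ_t [0,2]: t=0:+1/192 t=1:−1/36 t=2:+1/192 = -5/288
(3j)²=20/693 [(3 4 3; 1 -2 1)], sign=-1
⇒ 4πI² = 40/121
I = (+1)√(40/121/(4π)) = 0.16219310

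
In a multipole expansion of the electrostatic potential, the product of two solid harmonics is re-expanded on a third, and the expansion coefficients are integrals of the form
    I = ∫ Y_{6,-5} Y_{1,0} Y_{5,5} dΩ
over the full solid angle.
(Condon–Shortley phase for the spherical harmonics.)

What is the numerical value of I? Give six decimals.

-0.135514

Checks pass: Σm=0; 12 even; l₃=5∈[5,7].
(2·6+1)(2·1+1)(2·5+1) = 429
Δ: 2! 10! 0! / 13! → 1/858
sum: t=1:−1/14400 = -1/14400
3j²(6 1 5; 0 0 0) = Δ·Π!·Σ² = 6/143  (sign +1)
sum: t=1:−1/3628800 = -1/3628800
3j²(6 1 5; -5 0 5) = Δ·Π!·Σ² = 1/78  (sign -1)
combine: 4πI² = 429·6/143·1/78 = 3/13
take √, sign -1: I = -0.13551395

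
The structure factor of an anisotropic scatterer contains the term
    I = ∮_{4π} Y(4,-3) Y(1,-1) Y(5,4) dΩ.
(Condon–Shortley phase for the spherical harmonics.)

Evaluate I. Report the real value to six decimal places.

Rules hold: Σm=0, L=10 even, 3≤5≤5.
N = 9·3·11 = 297
Δ = 0!·8!·2!/11! = 1/495
Racah Σ t=0..0: t=0:+1/576 = 1/576
⇒ 3j(4 1 5; 0 0 0)² = 5/99, sgn -1
Racah Σ t=0..0: t=0:+1/10080 = 1/10080
⇒ 3j(4 1 5; -3 -1 4)² = 4/55, sgn -1
4πI² = N·(3j₀)²·(3jₘ)² = 12/11
I = +1·√(1.09091/4π) = 0.29463840

0.294638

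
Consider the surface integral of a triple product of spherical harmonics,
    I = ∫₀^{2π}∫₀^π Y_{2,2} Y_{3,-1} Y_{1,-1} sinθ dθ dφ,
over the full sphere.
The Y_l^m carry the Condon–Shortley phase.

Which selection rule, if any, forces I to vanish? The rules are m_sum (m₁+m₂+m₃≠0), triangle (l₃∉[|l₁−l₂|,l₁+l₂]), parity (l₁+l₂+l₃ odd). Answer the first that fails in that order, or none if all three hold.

azimuthal sum: 2 − 1 − 1 = 0  ✓
1 ≤ 1 ≤ 5 (triangle on l)  ✓
L = 2 + 3 + 1 = 6 (even)  ✓

none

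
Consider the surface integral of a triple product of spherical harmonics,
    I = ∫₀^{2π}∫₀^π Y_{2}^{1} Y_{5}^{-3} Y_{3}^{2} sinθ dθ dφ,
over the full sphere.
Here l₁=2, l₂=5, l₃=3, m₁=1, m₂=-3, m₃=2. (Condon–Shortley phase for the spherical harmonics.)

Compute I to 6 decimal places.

Checks pass: Σm=0; 10 even; l₃=3∈[3,7].
(2·2+1)(2·5+1)(2·3+1) = 385
Δ: 4! 0! 6! / 11! → 1/2310
sum: t=2:+1/144 = 1/144
3j²(2 5 3; 0 0 0) = Δ·Π!·Σ² = 10/231  (sign -1)
sum: t=1:−1/720 = -1/720
3j²(2 5 3; 1 -3 2) = Δ·Π!·Σ² = 8/165  (sign +1)
combine: 4πI² = 385·10/231·8/165 = 80/99
take √, sign -1: I = -0.25358436

-0.253584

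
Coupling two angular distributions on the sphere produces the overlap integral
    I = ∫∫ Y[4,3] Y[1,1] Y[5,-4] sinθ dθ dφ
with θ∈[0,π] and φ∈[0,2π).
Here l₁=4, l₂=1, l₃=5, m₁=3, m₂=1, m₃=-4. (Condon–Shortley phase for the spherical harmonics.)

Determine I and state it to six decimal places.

Rules hold: Σm=0, L=10 even, 3≤5≤5.
N = 9·3·11 = 297
Δ = 0!·8!·2!/11! = 1/495
Racah Σ t=0..0: t=0:+1/576 = 1/576
⇒ 3j(4 1 5; 0 0 0)² = 5/99, sgn -1
Racah Σ t=0..0: t=0:+1/10080 = 1/10080
⇒ 3j(4 1 5; 3 1 -4)² = 4/55, sgn -1
4πI² = N·(3j₀)²·(3jₘ)² = 12/11
I = +1·√(1.09091/4π) = 0.29463840

0.294638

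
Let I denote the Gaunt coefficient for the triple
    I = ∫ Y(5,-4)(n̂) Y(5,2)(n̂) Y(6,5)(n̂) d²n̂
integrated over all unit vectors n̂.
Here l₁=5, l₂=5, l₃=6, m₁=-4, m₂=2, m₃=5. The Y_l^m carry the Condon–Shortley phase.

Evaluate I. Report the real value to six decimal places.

-4 + 2 + 5 = 3 ≠ 0: azimuthal integral kills it; I = 0

0.000000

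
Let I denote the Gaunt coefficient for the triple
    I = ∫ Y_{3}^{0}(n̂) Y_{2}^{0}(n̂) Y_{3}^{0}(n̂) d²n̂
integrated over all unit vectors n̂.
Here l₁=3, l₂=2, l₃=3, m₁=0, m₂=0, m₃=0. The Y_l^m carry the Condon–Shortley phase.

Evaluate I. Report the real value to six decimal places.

m-sum 0 ✓  L=8 even ✓  1≤3≤5 ✓
Π(2lᵢ+1) = 7×5×7 = 245
triangle coeff Δ(3,2,3) = 1/3780
Σ_t [0,2]: t=0:+1/24 t=1:−1/4 t=2:+1/24 = -1/6
(3j)²=4/105 [(3 2 3; 0 0 0)], sign=+1
(m-triple is (0,0,0) — same symbol as above.)
⇒ 4πI² = 16/45
I = (+1)√(16/45/(4π)) = 0.16820883

0.168209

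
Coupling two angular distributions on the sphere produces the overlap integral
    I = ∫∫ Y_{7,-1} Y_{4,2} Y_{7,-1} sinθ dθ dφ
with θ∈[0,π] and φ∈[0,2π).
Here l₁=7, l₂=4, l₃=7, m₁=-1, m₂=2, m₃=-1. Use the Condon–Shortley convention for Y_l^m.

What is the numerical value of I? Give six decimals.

0.131408

Rules hold: Σm=0, L=18 even, 3≤7≤11.
N = 15·9·15 = 2025
Δ = 4!·10!·4!/19! = 1/58198140
Racah Σ t=0..4: t=0:+1/17418240 t=1:−1/622080 t=2:+1/230400 t=3:−1/622080 t=4:+1/17418240 = 1/806400
⇒ 3j(7 4 7; 0 0 0)² = 2268/230945, sgn -1
Racah Σ t=2..4: t=2:+1/1658880 t=3:−1/518400 t=4:+1/1658880 = -1/1382400
⇒ 3j(7 4 7; -1 2 -1)² = 504/46189, sgn -1
4πI² = N·(3j₀)²·(3jₘ)² = 462944160/2133423721
I = +1·√(0.216996/4π) = 0.13140770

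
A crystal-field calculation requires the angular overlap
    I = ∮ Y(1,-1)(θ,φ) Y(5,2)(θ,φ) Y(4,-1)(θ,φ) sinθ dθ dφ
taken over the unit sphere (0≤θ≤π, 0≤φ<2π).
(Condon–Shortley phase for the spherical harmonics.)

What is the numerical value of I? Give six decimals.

0.225034

Checks pass: Σm=0; 10 even; l₃=4∈[4,6].
(2·1+1)(2·5+1)(2·4+1) = 297
Δ: 2! 0! 8! / 11! → 1/495
sum: t=1:−1/576 = -1/576
3j²(1 5 4; 0 0 0) = Δ·Π!·Σ² = 5/99  (sign -1)
sum: t=2:+1/1440 = 1/1440
3j²(1 5 4; -1 2 -1) = Δ·Π!·Σ² = 7/165  (sign -1)
combine: 4πI² = 297·5/99·7/165 = 7/11
take √, sign +1: I = 0.22503380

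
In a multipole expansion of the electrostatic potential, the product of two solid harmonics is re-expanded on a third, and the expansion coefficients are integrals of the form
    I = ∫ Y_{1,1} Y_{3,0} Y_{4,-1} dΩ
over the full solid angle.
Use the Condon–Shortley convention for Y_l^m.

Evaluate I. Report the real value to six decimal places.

m-sum 0 ✓  L=8 even ✓  2≤4≤4 ✓
Π(2lᵢ+1) = 3×7×9 = 189
triangle coeff Δ(1,3,4) = 1/252
Σ_t [0,0]: t=0:+1/36 = 1/36
(3j)²=4/63 [(1 3 4; 0 0 0)], sign=+1
Σ_t [0,0]: t=0:+1/72 = 1/72
(3j)²=5/126 [(1 3 4; 1 0 -1)], sign=-1
⇒ 4πI² = 10/21
I = (-1)√(10/21/(4π)) = -0.19466390

-0.194664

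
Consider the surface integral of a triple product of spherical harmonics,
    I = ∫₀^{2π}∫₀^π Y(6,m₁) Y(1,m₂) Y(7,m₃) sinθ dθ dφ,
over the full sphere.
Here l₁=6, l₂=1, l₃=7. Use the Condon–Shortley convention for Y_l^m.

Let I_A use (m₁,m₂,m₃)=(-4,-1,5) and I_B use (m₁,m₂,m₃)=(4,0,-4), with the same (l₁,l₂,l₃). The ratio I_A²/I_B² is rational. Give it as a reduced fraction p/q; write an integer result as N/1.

2/1

l's match ⇒ only the (l;m) 3-j factors differ between A and B.
A: triangle coeff Δ(6,1,7) = 1/1365; Σ_t [0,0]: t=0:+1/14515200 = 1/14515200; (3j)²=22/455 [(6 1 7; -4 -1 5)], sign=+1
B: triangle coeff Δ(6,1,7) = 1/1365; Σ_t [0,0]: t=0:+1/7257600 = 1/7257600; (3j)²=11/455 [(6 1 7; 4 0 -4)], sign=-1
I_A²/I_B² = (22/455)/(11/455) = 2/1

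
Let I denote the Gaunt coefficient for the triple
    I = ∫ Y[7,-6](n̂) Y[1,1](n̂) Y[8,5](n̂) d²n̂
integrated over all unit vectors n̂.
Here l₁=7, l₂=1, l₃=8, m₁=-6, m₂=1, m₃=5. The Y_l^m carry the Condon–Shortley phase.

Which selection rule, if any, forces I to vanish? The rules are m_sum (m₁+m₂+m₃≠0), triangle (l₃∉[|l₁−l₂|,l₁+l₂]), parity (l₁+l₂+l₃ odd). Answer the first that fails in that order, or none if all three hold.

none

Σmᵢ = 0  ✓
l₃∈[|l₁−l₂|,l₁+l₂]=[6,8], have l₃=8  ✓
Σlᵢ = 16 ⇒ even  ✓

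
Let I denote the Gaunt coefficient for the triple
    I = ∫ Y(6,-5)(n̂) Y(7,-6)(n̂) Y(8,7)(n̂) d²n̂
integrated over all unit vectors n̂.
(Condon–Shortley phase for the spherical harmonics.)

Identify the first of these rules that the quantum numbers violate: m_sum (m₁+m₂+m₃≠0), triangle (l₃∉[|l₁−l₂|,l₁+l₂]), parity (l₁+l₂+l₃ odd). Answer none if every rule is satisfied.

m₁+m₂+m₃ = -5 − 6 + 7 = -4  ✗
triangle: |6−7|=1 ≤ l₃=8 ≤ 6+7=13
parity: l₁+l₂+l₃ = 21 is odd

m_sum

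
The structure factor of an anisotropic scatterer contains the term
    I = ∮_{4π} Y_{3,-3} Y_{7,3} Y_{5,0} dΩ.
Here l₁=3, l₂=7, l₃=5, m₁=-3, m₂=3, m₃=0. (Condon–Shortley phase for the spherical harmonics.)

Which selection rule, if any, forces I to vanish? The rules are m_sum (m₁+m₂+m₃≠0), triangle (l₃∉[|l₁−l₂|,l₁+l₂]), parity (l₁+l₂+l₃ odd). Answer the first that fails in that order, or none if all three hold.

parity

Σmᵢ = 0  ✓
l₃∈[|l₁−l₂|,l₁+l₂]=[4,10], have l₃=5  ✓
Σlᵢ = 15 ⇒ odd  ✗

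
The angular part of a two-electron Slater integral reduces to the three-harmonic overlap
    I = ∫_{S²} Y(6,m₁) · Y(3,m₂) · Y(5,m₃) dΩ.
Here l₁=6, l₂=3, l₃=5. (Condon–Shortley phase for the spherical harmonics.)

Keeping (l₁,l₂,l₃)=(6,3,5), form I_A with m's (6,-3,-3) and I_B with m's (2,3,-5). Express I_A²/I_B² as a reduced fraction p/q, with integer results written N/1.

Same 6,3,5: normalisation and zero-m 3j drop out of the ratio.
A: Δ: 4! 8! 2! / 15! → 1/675675; sum: t=0:+1/1935360 = 1/1935360; 3j²(6 3 5; 6 -3 -3) = Δ·Π!·Σ² = 1/91  (sign +1)
B: Δ: 4! 8! 2! / 15! → 1/675675; sum: t=4:+1/1935360 = 1/1935360; 3j²(6 3 5; 2 3 -5) = Δ·Π!·Σ² = 1/1001  (sign +1)
I_A²/I_B² = (1/91)/(1/1001) = 11/1

11/1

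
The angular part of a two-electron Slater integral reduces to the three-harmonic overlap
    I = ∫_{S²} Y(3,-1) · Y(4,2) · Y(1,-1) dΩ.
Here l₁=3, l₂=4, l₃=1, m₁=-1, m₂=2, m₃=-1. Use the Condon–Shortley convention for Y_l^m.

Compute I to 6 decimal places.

Checks pass: Σm=0; 8 even; l₃=1∈[1,7].
(2·3+1)(2·4+1)(2·1+1) = 189
Δ: 6! 0! 2! / 9! → 1/252
sum: t=3:−1/36 = -1/36
3j²(3 4 1; 0 0 0) = Δ·Π!·Σ² = 4/63  (sign +1)
sum: t=4:+1/96 = 1/96
3j²(3 4 1; -1 2 -1) = Δ·Π!·Σ² = 5/84  (sign +1)
combine: 4πI² = 189·4/63·5/84 = 5/7
take √, sign +1: I = 0.23841361

0.238414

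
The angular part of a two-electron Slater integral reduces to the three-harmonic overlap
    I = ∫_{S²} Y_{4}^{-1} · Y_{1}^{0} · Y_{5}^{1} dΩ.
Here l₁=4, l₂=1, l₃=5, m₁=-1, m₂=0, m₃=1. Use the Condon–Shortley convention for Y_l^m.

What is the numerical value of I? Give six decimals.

Rules hold: Σm=0, L=10 even, 3≤5≤5.
N = 9·3·11 = 297
Δ = 0!·8!·2!/11! = 1/495
Racah Σ t=0..0: t=0:+1/576 = 1/576
⇒ 3j(4 1 5; 0 0 0)² = 5/99, sgn -1
Racah Σ t=0..0: t=0:+1/720 = 1/720
⇒ 3j(4 1 5; -1 0 1)² = 8/165, sgn +1
4πI² = N·(3j₀)²·(3jₘ)² = 8/11
I = -1·√(0.727273/4π) = -0.24057125

-0.240571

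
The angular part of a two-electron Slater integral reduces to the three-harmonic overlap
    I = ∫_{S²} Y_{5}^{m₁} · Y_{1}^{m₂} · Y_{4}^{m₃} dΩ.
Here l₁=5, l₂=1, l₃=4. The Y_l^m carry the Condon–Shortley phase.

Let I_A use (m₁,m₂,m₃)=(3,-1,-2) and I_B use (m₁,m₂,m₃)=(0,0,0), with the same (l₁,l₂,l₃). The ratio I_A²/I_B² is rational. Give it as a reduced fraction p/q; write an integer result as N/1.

Same 5,1,4: normalisation and zero-m 3j drop out of the ratio.
A: Δ: 2! 8! 0! / 11! → 1/495; sum: t=0:+1/2880 = 1/2880; 3j²(5 1 4; 3 -1 -2) = Δ·Π!·Σ² = 28/495  (sign +1)
B: Δ: 2! 8! 0! / 11! → 1/495; sum: t=1:−1/576 = -1/576; 3j²(5 1 4; 0 0 0) = Δ·Π!·Σ² = 5/99  (sign -1)
I_A²/I_B² = (28/495)/(5/99) = 28/25

28/25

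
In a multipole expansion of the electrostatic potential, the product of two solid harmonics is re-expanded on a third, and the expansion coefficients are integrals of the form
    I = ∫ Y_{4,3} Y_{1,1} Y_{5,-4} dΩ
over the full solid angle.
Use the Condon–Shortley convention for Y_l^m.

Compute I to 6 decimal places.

m-sum 0 ✓  L=10 even ✓  3≤5≤5 ✓
Π(2lᵢ+1) = 9×3×11 = 297
triangle coeff Δ(4,1,5) = 1/495
Σ_t [0,0]: t=0:+1/576 = 1/576
(3j)²=5/99 [(4 1 5; 0 0 0)], sign=-1
Σ_t [0,0]: t=0:+1/10080 = 1/10080
(3j)²=4/55 [(4 1 5; 3 1 -4)], sign=-1
⇒ 4πI² = 12/11
I = (+1)√(12/11/(4π)) = 0.29463840

0.294638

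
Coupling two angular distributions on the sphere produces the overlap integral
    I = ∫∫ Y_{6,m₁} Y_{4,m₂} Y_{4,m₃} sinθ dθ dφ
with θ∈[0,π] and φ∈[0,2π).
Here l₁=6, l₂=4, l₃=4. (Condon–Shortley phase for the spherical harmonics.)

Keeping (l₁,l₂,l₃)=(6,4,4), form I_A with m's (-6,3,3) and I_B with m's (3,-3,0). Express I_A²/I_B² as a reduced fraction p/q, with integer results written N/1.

77/25

l's match ⇒ only the (l;m) 3-j factors differ between A and B.
A: triangle coeff Δ(6,4,4) = 1/1261260; Σ_t [6,6]: t=6:+1/518400 = 1/518400; (3j)²=7/195 [(6 4 4; -6 3 3)], sign=-1
B: triangle coeff Δ(6,4,4) = 1/1261260; Σ_t [0,1]: t=0:+1/25920 t=1:−1/11520 = -1/20736; (3j)²=5/429 [(6 4 4; 3 -3 0)], sign=-1
I_A²/I_B² = (7/195)/(5/429) = 77/25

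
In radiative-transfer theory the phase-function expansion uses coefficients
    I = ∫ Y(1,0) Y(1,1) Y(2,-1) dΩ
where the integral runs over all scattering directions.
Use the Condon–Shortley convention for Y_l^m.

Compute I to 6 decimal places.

Checks pass: Σm=0; 4 even; l₃=2∈[0,2].
(2·1+1)(2·1+1)(2·2+1) = 45
Δ: 0! 2! 2! / 5! → 1/30
sum: t=0:+1/1 = 1/1
3j²(1 1 2; 0 0 0) = Δ·Π!·Σ² = 2/15  (sign +1)
sum: t=0:+1/2 = 1/2
3j²(1 1 2; 0 1 -1) = Δ·Π!·Σ² = 1/10  (sign -1)
combine: 4πI² = 45·2/15·1/10 = 3/5
take √, sign -1: I = -0.21850969

-0.218510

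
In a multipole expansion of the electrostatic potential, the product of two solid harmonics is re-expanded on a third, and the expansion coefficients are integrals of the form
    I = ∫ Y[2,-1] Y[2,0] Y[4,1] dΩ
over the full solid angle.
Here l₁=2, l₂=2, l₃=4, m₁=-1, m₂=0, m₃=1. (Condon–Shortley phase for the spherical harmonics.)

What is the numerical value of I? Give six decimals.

Checks pass: Σm=0; 8 even; l₃=4∈[0,4].
(2·2+1)(2·2+1)(2·4+1) = 225
Δ: 0! 4! 4! / 9! → 1/630
sum: t=0:+1/16 = 1/16
3j²(2 2 4; 0 0 0) = Δ·Π!·Σ² = 2/35  (sign +1)
sum: t=0:+1/24 = 1/24
3j²(2 2 4; -1 0 1) = Δ·Π!·Σ² = 1/21  (sign -1)
combine: 4πI² = 225·2/35·1/21 = 30/49
take √, sign -1: I = -0.22072812

-0.220728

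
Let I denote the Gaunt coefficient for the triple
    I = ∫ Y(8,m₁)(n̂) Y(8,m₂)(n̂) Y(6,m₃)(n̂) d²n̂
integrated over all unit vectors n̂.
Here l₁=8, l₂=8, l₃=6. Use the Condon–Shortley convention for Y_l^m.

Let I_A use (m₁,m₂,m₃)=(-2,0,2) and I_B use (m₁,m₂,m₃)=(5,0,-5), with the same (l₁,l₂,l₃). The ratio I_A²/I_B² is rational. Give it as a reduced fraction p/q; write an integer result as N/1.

l's match ⇒ only the (l;m) 3-j factors differ between A and B.
A: triangle coeff Δ(8,8,6) = 1/13742520792; Σ_t [4,8]: t=4:+1/597196800 t=5:−1/62208000 t=6:+1/39813120 t=7:−1/130636800 t=8:+1/2786918400 = 143/41803776000; (3j)²=26/7429 [(8 8 6; -2 0 2)], sign=+1
B: triangle coeff Δ(8,8,6) = 1/13742520792; Σ_t [2,3]: t=2:+1/6967296000 t=3:−1/2612736000 = -1/4180377600; (3j)²=75/7429 [(8 8 6; 5 0 -5)], sign=+1
I_A²/I_B² = (26/7429)/(75/7429) = 26/75

26/75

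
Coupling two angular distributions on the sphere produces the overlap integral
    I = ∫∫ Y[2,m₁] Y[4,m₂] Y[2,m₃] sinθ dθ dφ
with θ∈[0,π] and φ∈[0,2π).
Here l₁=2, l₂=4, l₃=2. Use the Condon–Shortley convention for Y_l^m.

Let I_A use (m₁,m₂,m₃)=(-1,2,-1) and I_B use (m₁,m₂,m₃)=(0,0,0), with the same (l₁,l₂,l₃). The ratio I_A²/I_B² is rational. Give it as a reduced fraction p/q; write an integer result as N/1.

Shared (l₁,l₂,l₃)=(2,4,2): N and (l;000)² cancel in I_A²/I_B².
A: Δ = 4!·0!·4!/9! = 1/630; Racah Σ t=3..3: t=3:−1/36 = -1/36; ⇒ 3j(2 4 2; -1 2 -1)² = 4/63, sgn +1
B: Δ = 4!·0!·4!/9! = 1/630; Racah Σ t=2..2: t=2:+1/16 = 1/16; ⇒ 3j(2 4 2; 0 0 0)² = 2/35, sgn +1
I_A²/I_B² = (4/63)/(2/35) = 10/9

10/9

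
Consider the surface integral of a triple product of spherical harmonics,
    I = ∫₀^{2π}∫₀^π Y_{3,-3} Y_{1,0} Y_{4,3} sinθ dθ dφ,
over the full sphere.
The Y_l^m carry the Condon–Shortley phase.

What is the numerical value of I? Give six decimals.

m-sum 0 ✓  L=8 even ✓  2≤4≤4 ✓
Π(2lᵢ+1) = 7×3×9 = 189
triangle coeff Δ(3,1,4) = 1/252
Σ_t [0,0]: t=0:+1/36 = 1/36
(3j)²=4/63 [(3 1 4; 0 0 0)], sign=+1
Σ_t [0,0]: t=0:+1/720 = 1/720
(3j)²=1/36 [(3 1 4; -3 0 3)], sign=-1
⇒ 4πI² = 1/3
I = (-1)√(1/3/(4π)) = -0.16286750

-0.162868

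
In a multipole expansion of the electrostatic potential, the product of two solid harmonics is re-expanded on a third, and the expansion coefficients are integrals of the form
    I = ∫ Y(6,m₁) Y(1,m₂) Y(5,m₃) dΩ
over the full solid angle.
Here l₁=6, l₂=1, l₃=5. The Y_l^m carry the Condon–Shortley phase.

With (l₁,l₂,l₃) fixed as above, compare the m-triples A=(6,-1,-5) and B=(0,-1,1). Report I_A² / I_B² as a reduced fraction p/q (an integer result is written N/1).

22/5

Same 6,1,5: normalisation and zero-m 3j drop out of the ratio.
A: Δ: 2! 10! 0! / 13! → 1/858; sum: t=0:+1/7257600 = 1/7257600; 3j²(6 1 5; 6 -1 -5) = Δ·Π!·Σ² = 1/13  (sign +1)
B: Δ: 2! 10! 0! / 13! → 1/858; sum: t=0:+1/34560 = 1/34560; 3j²(6 1 5; 0 -1 1) = Δ·Π!·Σ² = 5/286  (sign +1)
I_A²/I_B² = (1/13)/(5/286) = 22/5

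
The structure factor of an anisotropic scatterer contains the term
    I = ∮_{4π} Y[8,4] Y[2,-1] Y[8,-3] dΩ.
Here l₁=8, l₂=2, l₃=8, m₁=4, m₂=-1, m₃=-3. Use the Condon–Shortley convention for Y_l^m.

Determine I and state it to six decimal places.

Checks pass: Σm=0; 18 even; l₃=8∈[6,10].
(2·8+1)(2·2+1)(2·8+1) = 1445
Δ: 2! 14! 2! / 19! → 1/348840
sum: t=0:+1/116121600 t=1:−1/25401600 t=2:+1/116121600 = -1/45158400
3j²(8 2 8; 0 0 0) = Δ·Π!·Σ² = 24/1615  (sign -1)
sum: t=0:+1/174182400 t=1:−1/479001600 = 1/273715200
3j²(8 2 8; 4 -1 -3) = Δ·Π!·Σ² = 49/3876  (sign -1)
combine: 4πI² = 1445·24/1615·49/3876 = 98/361
take √, sign +1: I = 0.14697873

0.146979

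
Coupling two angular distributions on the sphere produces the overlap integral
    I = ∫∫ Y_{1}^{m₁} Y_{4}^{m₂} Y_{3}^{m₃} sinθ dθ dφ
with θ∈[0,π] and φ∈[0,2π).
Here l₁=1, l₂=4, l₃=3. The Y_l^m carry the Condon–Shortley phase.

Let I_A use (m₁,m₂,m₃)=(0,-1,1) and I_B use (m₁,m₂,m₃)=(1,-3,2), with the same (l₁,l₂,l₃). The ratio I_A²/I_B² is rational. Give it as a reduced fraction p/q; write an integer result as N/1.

Shared (l₁,l₂,l₃)=(1,4,3): N and (l;000)² cancel in I_A²/I_B².
A: Δ = 2!·0!·6!/9! = 1/252; Racah Σ t=1..1: t=1:−1/48 = -1/48; ⇒ 3j(1 4 3; 0 -1 1)² = 5/84, sgn -1
B: Δ = 2!·0!·6!/9! = 1/252; Racah Σ t=0..0: t=0:+1/240 = 1/240; ⇒ 3j(1 4 3; 1 -3 2)² = 1/12, sgn -1
I_A²/I_B² = (5/84)/(1/12) = 5/7

5/7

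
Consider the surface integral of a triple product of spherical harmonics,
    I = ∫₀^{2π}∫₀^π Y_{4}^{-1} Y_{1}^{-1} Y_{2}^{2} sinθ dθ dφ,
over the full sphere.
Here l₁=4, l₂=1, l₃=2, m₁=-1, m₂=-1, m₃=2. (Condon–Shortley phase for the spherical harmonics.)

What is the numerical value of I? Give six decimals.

triangle: need 3≤l₃≤5, have 2; I=0

0.000000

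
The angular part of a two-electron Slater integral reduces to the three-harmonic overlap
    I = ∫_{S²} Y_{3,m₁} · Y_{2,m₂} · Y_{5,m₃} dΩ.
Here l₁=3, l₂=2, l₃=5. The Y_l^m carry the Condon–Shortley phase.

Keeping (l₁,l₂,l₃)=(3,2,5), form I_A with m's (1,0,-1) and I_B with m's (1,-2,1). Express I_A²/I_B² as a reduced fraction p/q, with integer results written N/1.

Shared (l₁,l₂,l₃)=(3,2,5): N and (l;000)² cancel in I_A²/I_B².
A: Δ = 0!·6!·4!/11! = 1/2310; Racah Σ t=0..0: t=0:+1/192 = 1/192; ⇒ 3j(3 2 5; 1 0 -1)² = 3/77, sgn +1
B: Δ = 0!·6!·4!/11! = 1/2310; Racah Σ t=0..0: t=0:+1/1152 = 1/1152; ⇒ 3j(3 2 5; 1 -2 1)² = 1/154, sgn +1
I_A²/I_B² = (3/77)/(1/154) = 6/1

6/1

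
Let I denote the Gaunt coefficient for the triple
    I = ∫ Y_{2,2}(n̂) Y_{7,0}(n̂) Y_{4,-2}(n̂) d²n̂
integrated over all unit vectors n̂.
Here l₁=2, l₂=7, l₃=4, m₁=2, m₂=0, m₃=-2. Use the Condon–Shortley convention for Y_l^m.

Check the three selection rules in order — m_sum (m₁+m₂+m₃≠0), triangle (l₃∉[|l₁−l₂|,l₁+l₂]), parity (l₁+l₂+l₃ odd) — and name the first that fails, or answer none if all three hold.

m₁+m₂+m₃ = 2 + 0 − 2 = 0  ✓
triangle: |2−7|=5 ≤ l₃=4 ≤ 2+7=9  ✗
parity: l₁+l₂+l₃ = 13 is odd

triangle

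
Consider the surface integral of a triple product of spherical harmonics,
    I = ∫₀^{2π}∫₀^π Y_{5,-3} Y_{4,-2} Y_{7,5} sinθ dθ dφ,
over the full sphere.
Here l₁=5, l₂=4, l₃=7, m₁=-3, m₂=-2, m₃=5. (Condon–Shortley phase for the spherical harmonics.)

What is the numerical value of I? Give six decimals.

Rules hold: Σm=0, L=16 even, 1≤7≤9.
N = 11·9·15 = 1485
Δ = 2!·8!·6!/17! = 1/6126120
Racah Σ t=0..2: t=0:+1/69120 t=1:−1/20736 t=2:+1/69120 = -1/51840
⇒ 3j(5 4 7; 0 0 0)² = 280/21879, sgn +1
Racah Σ t=0..2: t=0:+1/3870720 t=1:−1/604800 t=2:+1/2073600 = -53/58060800
⇒ 3j(5 4 7; -3 -2 5)² = 2809/185640, sgn -1
4πI² = N·(3j₀)²·(3jₘ)² = 14045/48841
I = -1·√(0.287566/4π) = -0.15127378

-0.151274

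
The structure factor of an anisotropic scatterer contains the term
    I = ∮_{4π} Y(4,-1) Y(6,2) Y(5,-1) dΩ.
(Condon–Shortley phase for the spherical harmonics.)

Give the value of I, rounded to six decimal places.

Σlᵢ=15 odd — θ-integrand is odd under cosθ→−cosθ; I=0

0.000000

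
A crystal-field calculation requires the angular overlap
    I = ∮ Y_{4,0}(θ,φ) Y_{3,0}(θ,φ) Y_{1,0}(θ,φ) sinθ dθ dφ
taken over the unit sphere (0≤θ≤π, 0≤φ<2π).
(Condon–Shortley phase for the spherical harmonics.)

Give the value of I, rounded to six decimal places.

Checks pass: Σm=0; 8 even; l₃=1∈[1,7].
(2·4+1)(2·3+1)(2·1+1) = 189
Δ: 6! 2! 0! / 9! → 1/252
sum: t=3:−1/36 = -1/36
3j²(4 3 1; 0 0 0) = Δ·Π!·Σ² = 4/63  (sign +1)
(m-triple is (0,0,0) — same symbol as above.)
combine: 4πI² = 189·4/63·4/63 = 16/21
take √, sign +1: I = 0.24623252

0.246233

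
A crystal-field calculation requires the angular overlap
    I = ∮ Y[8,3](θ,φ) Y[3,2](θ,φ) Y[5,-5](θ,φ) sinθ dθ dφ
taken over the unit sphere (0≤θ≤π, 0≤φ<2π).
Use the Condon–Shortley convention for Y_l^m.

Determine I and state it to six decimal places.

Rules hold: Σm=0, L=16 even, 5≤5≤11.
N = 17·7·11 = 1309
Δ = 6!·10!·0!/17! = 1/136136
Racah Σ t=3..3: t=3:−1/518400 = -1/518400
⇒ 3j(8 3 5; 0 0 0)² = 56/2431, sgn +1
Racah Σ t=5..5: t=5:−1/435456000 = -1/435456000
⇒ 3j(8 3 5; 3 2 -5)² = 1/12376, sgn -1
4πI² = N·(3j₀)²·(3jₘ)² = 7/2873
I = -1·√(0.00243648/4π) = -0.01392439

-0.013924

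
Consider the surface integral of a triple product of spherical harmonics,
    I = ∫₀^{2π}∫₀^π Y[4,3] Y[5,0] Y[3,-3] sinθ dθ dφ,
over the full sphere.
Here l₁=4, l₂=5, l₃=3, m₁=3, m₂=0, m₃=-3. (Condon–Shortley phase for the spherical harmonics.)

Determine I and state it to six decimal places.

m-sum 0 ✓  L=12 even ✓  1≤3≤9 ✓
Π(2lᵢ+1) = 9×11×7 = 693
triangle coeff Δ(4,5,3) = 1/180180
Σ_t [2,4]: t=2:+1/576 t=3:−1/144 t=4:+1/576 = -1/288
(3j)²=20/1001 [(4 5 3; 0 0 0)], sign=+1
Σ_t [1,1]: t=1:−1/5760 = -1/5760
(3j)²=5/572 [(4 5 3; 3 0 -3)], sign=-1
⇒ 4πI² = 225/1859
I = (-1)√(225/1859/(4π)) = -0.09814013

-0.098140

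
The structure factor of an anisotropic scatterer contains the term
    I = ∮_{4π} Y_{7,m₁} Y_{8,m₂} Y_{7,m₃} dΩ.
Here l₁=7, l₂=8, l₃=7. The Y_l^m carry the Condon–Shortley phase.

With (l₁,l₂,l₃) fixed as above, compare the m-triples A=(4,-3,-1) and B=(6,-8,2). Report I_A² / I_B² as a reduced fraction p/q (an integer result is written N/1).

l's match ⇒ only the (l;m) 3-j factors differ between A and B.
A: triangle coeff Δ(7,8,7) = 1/22086194130; Σ_t [0,3]: t=0:+1/1045094400 t=1:−1/139345920 t=2:+1/124416000 t=3:−1/746496000 = 1/2090188800; (3j)²=100/289731 [(7 8 7; 4 -3 -1)], sign=+1
B: triangle coeff Δ(7,8,7) = 1/22086194130; Σ_t [0,0]: t=0:+1/195084288000 = 1/195084288000; (3j)²=351/52003 [(7 8 7; 6 -8 2)], sign=-1
I_A²/I_B² = (100/289731)/(351/52003) = 700/13689

700/13689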